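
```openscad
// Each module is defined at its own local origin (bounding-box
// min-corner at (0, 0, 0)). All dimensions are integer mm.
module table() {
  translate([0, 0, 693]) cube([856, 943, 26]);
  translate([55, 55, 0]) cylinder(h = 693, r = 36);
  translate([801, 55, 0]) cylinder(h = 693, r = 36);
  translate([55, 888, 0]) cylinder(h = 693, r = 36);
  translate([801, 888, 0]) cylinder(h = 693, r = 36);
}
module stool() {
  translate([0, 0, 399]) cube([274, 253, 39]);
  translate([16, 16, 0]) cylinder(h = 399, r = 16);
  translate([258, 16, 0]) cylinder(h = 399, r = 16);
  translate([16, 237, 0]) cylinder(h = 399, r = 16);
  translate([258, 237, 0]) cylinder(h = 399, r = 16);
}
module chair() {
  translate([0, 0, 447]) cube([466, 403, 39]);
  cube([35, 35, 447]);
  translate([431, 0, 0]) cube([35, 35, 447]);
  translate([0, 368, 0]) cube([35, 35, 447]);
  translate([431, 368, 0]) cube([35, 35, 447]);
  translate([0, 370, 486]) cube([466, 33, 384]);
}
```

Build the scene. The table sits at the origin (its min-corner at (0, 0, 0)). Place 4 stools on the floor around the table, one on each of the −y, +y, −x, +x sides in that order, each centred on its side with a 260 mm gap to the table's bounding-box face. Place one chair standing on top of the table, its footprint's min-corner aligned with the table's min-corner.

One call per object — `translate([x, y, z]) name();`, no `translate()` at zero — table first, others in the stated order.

table();
translate([291, -513, 0]) stool();
translate([291, 1203, 0]) stool();
translate([-534, 345, 0]) stool();
translate([1116, 345, 0]) stool();
translate([0, 0, 719]) chair();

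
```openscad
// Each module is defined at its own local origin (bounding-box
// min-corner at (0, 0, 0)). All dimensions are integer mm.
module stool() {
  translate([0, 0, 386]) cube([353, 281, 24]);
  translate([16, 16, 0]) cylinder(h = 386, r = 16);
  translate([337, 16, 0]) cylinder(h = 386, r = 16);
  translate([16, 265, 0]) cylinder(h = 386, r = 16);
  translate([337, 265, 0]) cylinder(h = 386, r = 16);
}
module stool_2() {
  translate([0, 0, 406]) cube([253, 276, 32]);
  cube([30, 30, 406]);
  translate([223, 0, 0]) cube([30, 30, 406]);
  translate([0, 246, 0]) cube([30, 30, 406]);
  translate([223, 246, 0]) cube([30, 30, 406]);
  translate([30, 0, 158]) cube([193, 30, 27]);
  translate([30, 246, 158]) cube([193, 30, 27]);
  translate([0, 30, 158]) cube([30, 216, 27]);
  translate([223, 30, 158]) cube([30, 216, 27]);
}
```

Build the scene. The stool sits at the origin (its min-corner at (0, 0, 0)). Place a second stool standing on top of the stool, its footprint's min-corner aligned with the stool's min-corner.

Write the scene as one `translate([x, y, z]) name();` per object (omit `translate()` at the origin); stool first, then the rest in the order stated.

stool();
translate([0, 0, 410]) stool_2();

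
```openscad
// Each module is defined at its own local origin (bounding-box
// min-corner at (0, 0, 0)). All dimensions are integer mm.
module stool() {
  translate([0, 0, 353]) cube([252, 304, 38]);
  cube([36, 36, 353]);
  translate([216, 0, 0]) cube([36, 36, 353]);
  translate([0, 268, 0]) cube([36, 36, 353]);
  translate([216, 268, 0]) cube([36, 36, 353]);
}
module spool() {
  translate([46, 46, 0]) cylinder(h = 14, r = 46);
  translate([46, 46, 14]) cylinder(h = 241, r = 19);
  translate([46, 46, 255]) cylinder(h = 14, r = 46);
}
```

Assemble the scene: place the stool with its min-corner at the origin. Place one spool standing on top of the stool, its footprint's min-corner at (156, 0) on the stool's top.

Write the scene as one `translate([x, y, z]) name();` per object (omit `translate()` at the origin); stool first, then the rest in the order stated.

stool();
translate([156, 0, 391]) spool();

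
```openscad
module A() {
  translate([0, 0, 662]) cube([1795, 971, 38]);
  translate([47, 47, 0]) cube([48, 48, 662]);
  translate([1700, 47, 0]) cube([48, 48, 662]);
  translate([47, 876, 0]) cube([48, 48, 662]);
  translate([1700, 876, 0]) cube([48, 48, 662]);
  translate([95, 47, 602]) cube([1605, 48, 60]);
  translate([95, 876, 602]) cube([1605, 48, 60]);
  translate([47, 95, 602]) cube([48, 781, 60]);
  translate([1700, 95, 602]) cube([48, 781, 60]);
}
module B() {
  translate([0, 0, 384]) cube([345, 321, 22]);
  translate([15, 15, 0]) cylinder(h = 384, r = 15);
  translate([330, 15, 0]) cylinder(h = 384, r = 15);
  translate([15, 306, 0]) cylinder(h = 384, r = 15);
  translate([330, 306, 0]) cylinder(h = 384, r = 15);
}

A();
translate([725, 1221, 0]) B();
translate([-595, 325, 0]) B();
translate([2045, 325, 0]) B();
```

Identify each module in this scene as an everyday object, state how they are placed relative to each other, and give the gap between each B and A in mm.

Each stool's nearest face is 250 mm from the table's bounding box.

A is a table. B is a stool. Three stools sit around the table at the +y, −x, +x sides. The gap between each stool and the table is 250 mm.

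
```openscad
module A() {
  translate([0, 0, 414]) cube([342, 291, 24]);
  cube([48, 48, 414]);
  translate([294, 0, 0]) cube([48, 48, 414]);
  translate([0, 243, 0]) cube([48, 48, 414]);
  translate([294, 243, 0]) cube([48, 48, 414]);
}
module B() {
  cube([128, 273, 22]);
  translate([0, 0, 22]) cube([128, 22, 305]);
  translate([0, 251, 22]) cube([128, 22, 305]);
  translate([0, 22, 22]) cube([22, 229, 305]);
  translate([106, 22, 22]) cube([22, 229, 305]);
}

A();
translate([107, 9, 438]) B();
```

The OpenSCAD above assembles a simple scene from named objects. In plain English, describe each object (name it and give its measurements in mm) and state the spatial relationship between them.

A is a four-legged stool. The seat is a 342×291×24 mm slab whose top surface is at z = 438 mm; four square legs, each 48×48 mm in cross-section, run from the floor (z = 0) to the underside of the seat, each flush with a corner of the seat.

B is an open-topped rectangular box: outside dimensions 128×273×327 mm, with a uniform wall and base thickness of 22 mm. The base is a full 128×273 slab on the floor; four walls sit on top of the base. The front and back walls (the −y and +y sides) span the full width; the two side walls fit between them.

The open box is on top of the stool, centred.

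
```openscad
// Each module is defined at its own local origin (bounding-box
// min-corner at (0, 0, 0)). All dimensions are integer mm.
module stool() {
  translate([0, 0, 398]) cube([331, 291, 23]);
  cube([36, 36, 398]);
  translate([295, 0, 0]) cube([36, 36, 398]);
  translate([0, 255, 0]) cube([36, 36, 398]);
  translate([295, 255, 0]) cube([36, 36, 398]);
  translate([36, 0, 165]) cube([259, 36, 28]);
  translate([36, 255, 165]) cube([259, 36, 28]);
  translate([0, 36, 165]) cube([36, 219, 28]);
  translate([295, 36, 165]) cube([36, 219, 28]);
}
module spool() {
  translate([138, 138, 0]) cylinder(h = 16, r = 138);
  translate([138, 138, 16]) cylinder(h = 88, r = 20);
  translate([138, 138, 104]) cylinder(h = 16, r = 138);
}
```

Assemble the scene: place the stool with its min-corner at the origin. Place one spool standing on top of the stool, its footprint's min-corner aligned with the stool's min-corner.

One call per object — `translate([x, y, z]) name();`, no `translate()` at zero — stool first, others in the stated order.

stool();
translate([0, 0, 421]) spool();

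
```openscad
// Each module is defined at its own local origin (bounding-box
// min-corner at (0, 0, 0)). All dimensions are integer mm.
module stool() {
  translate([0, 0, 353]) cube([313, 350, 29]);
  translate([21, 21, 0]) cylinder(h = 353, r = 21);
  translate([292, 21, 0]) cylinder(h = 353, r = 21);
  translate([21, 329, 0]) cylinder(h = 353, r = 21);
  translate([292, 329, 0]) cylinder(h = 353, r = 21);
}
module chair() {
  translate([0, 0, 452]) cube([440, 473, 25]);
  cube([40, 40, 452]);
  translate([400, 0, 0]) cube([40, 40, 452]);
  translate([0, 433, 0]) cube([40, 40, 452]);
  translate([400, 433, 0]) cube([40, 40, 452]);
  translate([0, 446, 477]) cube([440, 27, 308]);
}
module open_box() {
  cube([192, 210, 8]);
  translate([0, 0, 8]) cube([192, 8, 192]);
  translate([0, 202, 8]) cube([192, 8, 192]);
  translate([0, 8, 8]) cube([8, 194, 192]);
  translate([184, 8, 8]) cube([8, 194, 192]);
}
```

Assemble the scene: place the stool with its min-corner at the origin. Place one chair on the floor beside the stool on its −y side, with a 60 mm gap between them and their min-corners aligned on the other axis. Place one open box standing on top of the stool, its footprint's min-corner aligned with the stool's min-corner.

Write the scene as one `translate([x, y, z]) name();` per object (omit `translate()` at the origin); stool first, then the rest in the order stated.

stool();
translate([0, -533, 0]) chair();
translate([0, 0, 382]) open_box();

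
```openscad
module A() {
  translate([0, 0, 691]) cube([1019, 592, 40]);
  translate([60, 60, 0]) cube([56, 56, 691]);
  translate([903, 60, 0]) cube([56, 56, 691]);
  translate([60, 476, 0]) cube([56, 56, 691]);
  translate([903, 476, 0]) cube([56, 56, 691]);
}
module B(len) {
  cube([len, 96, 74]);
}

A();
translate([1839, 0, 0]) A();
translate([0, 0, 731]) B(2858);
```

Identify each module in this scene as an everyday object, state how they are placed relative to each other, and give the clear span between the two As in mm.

A is a table. B is a beam. A beam spans the tops of two tables. The clear span between the two tables is 820 mm.

Second table starts at x = 1839; first ends at x = 1019; clear span = 1839 − 1019 = 820 mm.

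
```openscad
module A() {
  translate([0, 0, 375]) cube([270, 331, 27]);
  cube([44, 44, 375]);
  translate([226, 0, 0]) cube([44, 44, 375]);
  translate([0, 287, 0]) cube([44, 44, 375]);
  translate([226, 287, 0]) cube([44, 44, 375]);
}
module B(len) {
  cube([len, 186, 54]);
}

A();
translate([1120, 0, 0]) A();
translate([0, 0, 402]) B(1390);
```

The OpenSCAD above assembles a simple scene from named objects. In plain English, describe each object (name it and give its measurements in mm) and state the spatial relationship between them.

A is a four-legged stool. The seat is 270×331 mm, 27 mm thick, top at z = 402 mm. It stands on four square legs, each 44×44 mm in cross-section, from z = 0 to the seat underside, each flush with a corner of the seat.

B is a rectangular beam 1390 mm long (x), 186 mm deep (y), 54 mm thick (z).

The beam spans the tops of two stools placed 850 mm apart, resting at z = 402 mm.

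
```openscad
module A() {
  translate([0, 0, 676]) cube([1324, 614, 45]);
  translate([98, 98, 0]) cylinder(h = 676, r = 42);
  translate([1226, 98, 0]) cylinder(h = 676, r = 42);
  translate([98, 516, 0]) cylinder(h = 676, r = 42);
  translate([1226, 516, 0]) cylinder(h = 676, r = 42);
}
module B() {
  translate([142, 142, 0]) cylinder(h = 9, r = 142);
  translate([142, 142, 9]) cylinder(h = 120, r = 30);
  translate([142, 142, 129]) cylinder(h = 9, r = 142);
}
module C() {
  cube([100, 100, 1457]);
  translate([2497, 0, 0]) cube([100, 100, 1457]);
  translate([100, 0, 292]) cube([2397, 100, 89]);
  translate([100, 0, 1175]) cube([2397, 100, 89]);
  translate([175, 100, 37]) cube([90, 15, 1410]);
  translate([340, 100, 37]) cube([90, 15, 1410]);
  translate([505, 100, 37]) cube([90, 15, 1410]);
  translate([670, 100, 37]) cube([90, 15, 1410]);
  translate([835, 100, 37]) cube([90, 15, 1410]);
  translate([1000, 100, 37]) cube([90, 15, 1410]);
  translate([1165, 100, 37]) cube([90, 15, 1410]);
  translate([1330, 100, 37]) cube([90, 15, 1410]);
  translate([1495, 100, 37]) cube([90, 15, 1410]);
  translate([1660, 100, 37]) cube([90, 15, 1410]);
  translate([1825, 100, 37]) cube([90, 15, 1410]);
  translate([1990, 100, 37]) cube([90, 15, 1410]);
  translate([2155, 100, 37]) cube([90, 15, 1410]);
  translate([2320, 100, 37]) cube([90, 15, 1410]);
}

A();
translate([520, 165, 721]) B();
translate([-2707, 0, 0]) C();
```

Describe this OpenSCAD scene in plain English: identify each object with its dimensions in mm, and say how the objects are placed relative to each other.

A is a table: top 1324 mm (x) × 614 mm (y), 45 mm thick, upper face at z = 721 mm, on four round legs of 84 mm diameter, each leg's bounding box inset 56 mm from the nearest pair of top edges, running from z = 0 to the bottom of the top.

B is a spool: two coaxial disc flanges of radius 142 mm and thickness 9 mm, joined by a core cylinder of radius 30 mm and height 120 mm. The lower flange rests on z = 0 and the three cylinders share a vertical axis.

C is a fence section. Two 100×100 mm posts, 1457 mm tall, stand on the floor with a clear span of 2397 mm between their inner faces. Two horizontal rails of 100×89 mm section span the gap between the posts with their undersides at z = 292 mm and z = 1175 mm, flush with the posts' −y face. 14 pickets, each 90 mm wide, 15 mm thick and 1410 mm tall, are fixed to the +y face of the rails with their bottoms at z = 37 mm, evenly spaced across the span with equal gaps (rounded down to the nearest mm) at the −x end and between each pair — any rounding remainder accumulates at the +x end.

The spool is on top of the table, centred. The fence section is on the floor beside the table on its −x side.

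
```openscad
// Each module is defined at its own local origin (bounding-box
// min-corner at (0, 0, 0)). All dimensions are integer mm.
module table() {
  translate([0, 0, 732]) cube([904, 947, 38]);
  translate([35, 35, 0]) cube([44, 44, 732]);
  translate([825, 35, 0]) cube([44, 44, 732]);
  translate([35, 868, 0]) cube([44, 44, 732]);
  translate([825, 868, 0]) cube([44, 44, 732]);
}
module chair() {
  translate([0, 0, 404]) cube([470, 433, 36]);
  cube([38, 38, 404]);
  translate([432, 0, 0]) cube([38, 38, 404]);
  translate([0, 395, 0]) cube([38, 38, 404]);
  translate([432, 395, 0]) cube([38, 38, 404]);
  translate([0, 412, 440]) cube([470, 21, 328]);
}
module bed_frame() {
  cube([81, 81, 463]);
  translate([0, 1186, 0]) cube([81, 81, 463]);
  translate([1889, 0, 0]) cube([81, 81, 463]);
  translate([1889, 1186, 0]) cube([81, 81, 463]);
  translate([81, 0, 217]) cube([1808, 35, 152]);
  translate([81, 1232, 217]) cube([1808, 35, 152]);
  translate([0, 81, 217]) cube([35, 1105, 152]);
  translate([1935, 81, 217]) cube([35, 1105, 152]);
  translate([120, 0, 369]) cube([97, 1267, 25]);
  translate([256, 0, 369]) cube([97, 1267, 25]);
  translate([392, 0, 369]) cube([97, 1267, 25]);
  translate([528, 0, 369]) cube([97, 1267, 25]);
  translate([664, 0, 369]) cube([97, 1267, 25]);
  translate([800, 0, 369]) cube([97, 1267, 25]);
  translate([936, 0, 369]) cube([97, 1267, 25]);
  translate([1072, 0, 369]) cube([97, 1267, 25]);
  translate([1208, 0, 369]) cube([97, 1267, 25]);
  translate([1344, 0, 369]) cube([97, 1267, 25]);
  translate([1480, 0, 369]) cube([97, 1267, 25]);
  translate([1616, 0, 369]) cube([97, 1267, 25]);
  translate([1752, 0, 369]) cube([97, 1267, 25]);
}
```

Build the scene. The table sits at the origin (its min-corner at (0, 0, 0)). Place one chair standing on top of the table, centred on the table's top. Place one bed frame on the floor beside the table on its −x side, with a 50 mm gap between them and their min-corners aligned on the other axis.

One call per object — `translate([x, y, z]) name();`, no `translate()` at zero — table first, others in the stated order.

table();
translate([217, 257, 770]) chair();
translate([-2020, 0, 0]) bed_frame();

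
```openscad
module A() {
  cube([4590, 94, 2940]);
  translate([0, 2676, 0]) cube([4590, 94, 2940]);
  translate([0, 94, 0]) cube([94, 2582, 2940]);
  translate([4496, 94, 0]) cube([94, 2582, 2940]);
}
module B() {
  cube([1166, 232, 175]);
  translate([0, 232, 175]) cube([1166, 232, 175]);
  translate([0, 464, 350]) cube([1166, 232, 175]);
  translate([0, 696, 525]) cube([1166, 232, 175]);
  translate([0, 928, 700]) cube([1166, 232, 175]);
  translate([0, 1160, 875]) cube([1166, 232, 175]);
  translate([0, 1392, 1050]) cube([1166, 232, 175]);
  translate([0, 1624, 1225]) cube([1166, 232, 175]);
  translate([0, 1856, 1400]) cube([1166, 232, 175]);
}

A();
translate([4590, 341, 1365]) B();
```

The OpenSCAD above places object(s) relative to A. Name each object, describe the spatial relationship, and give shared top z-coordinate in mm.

Both tops at z = 2940 mm.

A is a house frame. B is a staircase. The staircase is beside the house frame with their tops flush at z = 2940. The shared top z-coordinate is 2940 mm.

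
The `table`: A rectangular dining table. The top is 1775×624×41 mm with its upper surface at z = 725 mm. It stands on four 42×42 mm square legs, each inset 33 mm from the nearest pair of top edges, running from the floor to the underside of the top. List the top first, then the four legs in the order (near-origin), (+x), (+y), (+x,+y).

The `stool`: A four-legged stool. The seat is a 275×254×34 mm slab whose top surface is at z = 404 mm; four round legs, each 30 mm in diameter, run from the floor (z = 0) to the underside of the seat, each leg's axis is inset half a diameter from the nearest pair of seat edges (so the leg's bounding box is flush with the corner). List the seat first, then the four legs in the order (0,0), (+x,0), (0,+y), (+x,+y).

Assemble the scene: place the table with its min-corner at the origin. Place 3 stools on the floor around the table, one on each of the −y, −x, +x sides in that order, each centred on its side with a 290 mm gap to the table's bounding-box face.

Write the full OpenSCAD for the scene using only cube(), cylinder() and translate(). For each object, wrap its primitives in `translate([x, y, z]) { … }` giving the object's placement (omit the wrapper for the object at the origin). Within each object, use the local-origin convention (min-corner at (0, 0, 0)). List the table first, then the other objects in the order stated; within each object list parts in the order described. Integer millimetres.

translate([0, 0, 684]) cube([1775, 624, 41]);
translate([33, 33, 0]) cube([42, 42, 684]);
translate([1700, 33, 0]) cube([42, 42, 684]);
translate([33, 549, 0]) cube([42, 42, 684]);
translate([1700, 549, 0]) cube([42, 42, 684]);
translate([750, -544, 0]) {
  translate([0, 0, 370]) cube([275, 254, 34]);
  translate([15, 15, 0]) cylinder(h = 370, r = 15);
  translate([260, 15, 0]) cylinder(h = 370, r = 15);
  translate([15, 239, 0]) cylinder(h = 370, r = 15);
  translate([260, 239, 0]) cylinder(h = 370, r = 15);
}
translate([-565, 185, 0]) {
  translate([0, 0, 370]) cube([275, 254, 34]);
  translate([15, 15, 0]) cylinder(h = 370, r = 15);
  translate([260, 15, 0]) cylinder(h = 370, r = 15);
  translate([15, 239, 0]) cylinder(h = 370, r = 15);
  translate([260, 239, 0]) cylinder(h = 370, r = 15);
}
translate([2065, 185, 0]) {
  translate([0, 0, 370]) cube([275, 254, 34]);
  translate([15, 15, 0]) cylinder(h = 370, r = 15);
  translate([260, 15, 0]) cylinder(h = 370, r = 15);
  translate([15, 239, 0]) cylinder(h = 370, r = 15);
  translate([260, 239, 0]) cylinder(h = 370, r = 15);
}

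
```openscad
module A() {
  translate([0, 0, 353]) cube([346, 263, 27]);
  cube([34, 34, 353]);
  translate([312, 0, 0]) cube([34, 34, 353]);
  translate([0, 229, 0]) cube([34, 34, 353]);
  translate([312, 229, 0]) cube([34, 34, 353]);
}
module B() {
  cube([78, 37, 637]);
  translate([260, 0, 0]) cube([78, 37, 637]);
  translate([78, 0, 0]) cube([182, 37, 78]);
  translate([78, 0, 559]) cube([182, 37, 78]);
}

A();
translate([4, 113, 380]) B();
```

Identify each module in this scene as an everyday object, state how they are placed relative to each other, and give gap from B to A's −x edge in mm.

A is a stool. B is a picture frame. The picture frame is on top of the stool, centred. The gap from the picture frame to the stool's −x edge is 4 mm.

The picture frame's min-x is at 4; the stool's min-x is 0; gap = 4 mm.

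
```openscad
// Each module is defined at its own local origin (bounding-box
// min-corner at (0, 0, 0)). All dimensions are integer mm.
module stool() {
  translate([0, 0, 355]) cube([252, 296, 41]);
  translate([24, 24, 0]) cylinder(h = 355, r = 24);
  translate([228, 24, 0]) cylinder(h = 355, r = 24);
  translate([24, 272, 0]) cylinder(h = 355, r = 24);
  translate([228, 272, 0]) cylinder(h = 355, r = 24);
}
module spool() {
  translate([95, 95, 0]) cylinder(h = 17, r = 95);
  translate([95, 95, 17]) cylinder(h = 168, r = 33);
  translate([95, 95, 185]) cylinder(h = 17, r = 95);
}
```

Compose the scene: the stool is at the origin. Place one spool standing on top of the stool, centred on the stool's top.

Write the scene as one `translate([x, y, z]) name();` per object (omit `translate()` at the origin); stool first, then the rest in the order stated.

stool();
translate([31, 53, 396]) spool();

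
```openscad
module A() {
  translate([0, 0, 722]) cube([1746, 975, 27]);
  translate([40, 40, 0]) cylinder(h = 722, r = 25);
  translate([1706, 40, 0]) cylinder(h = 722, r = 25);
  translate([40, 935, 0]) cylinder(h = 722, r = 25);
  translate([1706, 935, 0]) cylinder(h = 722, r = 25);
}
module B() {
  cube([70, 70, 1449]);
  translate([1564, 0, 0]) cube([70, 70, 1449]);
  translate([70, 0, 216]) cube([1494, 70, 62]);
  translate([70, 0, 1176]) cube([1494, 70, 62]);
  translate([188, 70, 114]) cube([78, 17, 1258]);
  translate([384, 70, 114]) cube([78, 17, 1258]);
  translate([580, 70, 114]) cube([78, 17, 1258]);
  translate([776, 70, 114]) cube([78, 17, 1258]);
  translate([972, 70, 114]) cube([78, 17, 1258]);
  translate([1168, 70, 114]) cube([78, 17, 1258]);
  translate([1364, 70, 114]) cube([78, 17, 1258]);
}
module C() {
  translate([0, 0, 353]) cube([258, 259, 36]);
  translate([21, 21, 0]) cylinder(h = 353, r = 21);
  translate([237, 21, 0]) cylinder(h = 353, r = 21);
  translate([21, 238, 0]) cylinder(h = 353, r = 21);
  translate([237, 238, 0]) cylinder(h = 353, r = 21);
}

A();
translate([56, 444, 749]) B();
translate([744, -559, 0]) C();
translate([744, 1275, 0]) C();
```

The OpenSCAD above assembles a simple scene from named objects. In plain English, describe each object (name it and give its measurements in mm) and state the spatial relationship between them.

A is a table with a 1746×975 mm rectangular top, 27 mm thick, top surface at z = 749 mm, supported by four round legs of 50 mm diameter, each leg's bounding box inset 15 mm from the nearest pair of top edges, running from the floor.

B is a fence section. Two 70×70 mm posts, 1449 mm tall, stand on the floor with a clear span of 1494 mm between their inner faces. Two horizontal rails of 70×62 mm section span the gap between the posts with their undersides at z = 216 mm and z = 1176 mm, flush with the posts' −y face. 7 pickets, each 78 mm wide, 17 mm thick and 1258 mm tall, are fixed to the +y face of the rails with their bottoms at z = 114 mm, evenly spaced across the span with equal gaps (rounded down to the nearest mm) at the −x end and between each pair — any rounding remainder accumulates at the +x end.

C is a simple wooden stool: a rectangular seat 258 mm (x) by 259 mm (y), 36 mm thick, top face at z = 389 mm, on four round legs, each 42 mm in diameter. The legs rest on z = 0, each leg's axis is inset half a diameter from the nearest pair of seat edges (so the leg's bounding box is flush with the corner).

The fence section is on top of the table, centred. Two stools sit around the table at the −y, +y sides.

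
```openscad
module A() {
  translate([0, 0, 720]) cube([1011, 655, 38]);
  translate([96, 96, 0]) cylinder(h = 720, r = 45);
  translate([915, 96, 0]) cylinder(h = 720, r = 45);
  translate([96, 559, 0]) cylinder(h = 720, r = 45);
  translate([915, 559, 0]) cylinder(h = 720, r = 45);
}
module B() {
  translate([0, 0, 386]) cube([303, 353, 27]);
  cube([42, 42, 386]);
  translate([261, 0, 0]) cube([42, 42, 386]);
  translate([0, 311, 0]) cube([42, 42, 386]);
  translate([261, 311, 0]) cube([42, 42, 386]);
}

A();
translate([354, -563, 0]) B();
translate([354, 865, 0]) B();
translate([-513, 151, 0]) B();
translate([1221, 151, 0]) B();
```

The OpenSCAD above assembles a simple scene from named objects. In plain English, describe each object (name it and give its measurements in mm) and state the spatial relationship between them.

A is a rectangular dining table. The top is 1011×655×38 mm with its upper surface at z = 758 mm. It stands on four round legs of 90 mm diameter, each leg's bounding box inset 51 mm from the nearest pair of top edges, running from the floor to the underside of the top.

B is a simple wooden stool: a rectangular seat 303 mm (x) by 353 mm (y), 27 mm thick, top face at z = 413 mm, on four square legs, each 42×42 mm in cross-section. The legs rest on z = 0, each flush with a corner of the seat.

Four stools sit around the table at the −y, +y, −x, +x sides.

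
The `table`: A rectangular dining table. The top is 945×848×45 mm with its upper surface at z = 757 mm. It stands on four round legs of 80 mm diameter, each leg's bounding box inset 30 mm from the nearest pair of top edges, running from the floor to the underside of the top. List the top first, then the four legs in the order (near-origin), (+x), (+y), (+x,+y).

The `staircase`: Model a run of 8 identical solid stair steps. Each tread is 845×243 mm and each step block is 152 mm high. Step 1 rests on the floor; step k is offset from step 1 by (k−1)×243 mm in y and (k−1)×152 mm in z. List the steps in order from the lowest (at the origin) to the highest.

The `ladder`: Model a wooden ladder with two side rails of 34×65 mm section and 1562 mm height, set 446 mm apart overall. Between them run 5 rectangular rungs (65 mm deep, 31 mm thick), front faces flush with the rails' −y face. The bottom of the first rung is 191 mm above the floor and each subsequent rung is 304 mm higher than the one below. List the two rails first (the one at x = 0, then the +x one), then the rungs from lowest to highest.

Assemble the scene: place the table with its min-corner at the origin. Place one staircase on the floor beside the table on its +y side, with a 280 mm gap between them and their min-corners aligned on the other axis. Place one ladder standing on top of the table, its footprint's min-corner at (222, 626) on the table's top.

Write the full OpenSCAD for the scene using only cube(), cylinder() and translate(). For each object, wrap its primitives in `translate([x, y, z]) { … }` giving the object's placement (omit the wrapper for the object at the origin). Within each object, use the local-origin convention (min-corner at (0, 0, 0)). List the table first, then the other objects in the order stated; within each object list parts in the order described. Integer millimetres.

translate([0, 0, 712]) cube([945, 848, 45]);
translate([70, 70, 0]) cylinder(h = 712, r = 40);
translate([875, 70, 0]) cylinder(h = 712, r = 40);
translate([70, 778, 0]) cylinder(h = 712, r = 40);
translate([875, 778, 0]) cylinder(h = 712, r = 40);
translate([0, 1128, 0]) {
  cube([845, 243, 152]);
  translate([0, 243, 152]) cube([845, 243, 152]);
  translate([0, 486, 304]) cube([845, 243, 152]);
  translate([0, 729, 456]) cube([845, 243, 152]);
  translate([0, 972, 608]) cube([845, 243, 152]);
  translate([0, 1215, 760]) cube([845, 243, 152]);
  translate([0, 1458, 912]) cube([845, 243, 152]);
  translate([0, 1701, 1064]) cube([845, 243, 152]);
}
translate([222, 626, 757]) {
  cube([34, 65, 1562]);
  translate([412, 0, 0]) cube([34, 65, 1562]);
  translate([34, 0, 191]) cube([378, 65, 31]);
  translate([34, 0, 495]) cube([378, 65, 31]);
  translate([34, 0, 799]) cube([378, 65, 31]);
  translate([34, 0, 1103]) cube([378, 65, 31]);
  translate([34, 0, 1407]) cube([378, 65, 31]);
}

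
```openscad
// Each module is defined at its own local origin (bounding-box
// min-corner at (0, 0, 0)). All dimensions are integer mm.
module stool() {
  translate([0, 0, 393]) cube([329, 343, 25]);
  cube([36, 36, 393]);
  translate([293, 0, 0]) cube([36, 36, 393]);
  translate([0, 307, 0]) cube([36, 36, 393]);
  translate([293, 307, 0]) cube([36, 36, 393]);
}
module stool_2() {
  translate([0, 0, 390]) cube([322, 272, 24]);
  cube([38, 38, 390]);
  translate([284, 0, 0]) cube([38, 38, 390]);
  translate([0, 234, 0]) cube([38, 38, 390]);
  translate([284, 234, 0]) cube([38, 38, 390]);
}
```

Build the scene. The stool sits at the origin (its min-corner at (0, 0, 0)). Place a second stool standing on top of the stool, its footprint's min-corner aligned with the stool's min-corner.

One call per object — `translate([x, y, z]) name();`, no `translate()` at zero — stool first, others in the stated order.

stool();
translate([0, 0, 418]) stool_2();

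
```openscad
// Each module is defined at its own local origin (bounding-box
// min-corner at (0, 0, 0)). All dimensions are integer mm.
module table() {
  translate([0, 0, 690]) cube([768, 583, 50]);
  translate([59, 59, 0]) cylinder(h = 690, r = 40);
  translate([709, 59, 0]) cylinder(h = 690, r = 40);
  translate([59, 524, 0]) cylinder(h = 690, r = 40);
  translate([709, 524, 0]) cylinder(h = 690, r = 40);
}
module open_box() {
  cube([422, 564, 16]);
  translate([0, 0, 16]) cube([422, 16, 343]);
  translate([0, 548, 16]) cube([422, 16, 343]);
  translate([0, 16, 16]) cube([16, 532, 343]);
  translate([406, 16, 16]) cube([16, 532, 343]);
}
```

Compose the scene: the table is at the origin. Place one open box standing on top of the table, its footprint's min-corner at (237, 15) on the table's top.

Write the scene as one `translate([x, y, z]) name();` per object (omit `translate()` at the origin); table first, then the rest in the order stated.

table();
translate([237, 15, 740]) open_box();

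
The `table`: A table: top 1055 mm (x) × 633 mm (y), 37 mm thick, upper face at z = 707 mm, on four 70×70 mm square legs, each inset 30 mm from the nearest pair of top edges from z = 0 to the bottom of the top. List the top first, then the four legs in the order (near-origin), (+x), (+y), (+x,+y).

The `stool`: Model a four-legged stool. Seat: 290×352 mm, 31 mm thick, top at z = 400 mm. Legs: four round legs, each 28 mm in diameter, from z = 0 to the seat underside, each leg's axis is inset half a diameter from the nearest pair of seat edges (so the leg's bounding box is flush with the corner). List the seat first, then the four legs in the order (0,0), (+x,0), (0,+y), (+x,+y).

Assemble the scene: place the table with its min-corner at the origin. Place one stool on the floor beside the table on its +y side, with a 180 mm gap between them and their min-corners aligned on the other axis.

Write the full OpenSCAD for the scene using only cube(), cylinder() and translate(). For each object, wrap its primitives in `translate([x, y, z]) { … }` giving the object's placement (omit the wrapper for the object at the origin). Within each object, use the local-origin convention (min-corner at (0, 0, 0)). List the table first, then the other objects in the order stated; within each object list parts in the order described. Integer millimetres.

translate([0, 0, 670]) cube([1055, 633, 37]);
translate([30, 30, 0]) cube([70, 70, 670]);
translate([955, 30, 0]) cube([70, 70, 670]);
translate([30, 533, 0]) cube([70, 70, 670]);
translate([955, 533, 0]) cube([70, 70, 670]);
translate([0, 813, 0]) {
  translate([0, 0, 369]) cube([290, 352, 31]);
  translate([14, 14, 0]) cylinder(h = 369, r = 14);
  translate([276, 14, 0]) cylinder(h = 369, r = 14);
  translate([14, 338, 0]) cylinder(h = 369, r = 14);
  translate([276, 338, 0]) cylinder(h = 369, r = 14);
}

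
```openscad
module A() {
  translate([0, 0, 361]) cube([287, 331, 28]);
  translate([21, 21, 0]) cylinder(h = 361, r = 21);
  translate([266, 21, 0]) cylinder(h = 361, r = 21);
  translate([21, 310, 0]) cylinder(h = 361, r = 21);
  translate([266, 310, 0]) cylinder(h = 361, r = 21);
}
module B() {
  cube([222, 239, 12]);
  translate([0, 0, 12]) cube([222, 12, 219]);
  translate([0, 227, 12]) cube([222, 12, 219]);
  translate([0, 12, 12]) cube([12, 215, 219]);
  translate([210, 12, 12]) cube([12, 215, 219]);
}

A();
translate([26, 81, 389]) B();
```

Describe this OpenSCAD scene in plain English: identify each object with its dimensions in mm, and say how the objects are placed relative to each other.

A is a simple wooden stool: a rectangular seat 287 mm (x) by 331 mm (y), 28 mm thick, top face at z = 389 mm, on four round legs, each 42 mm in diameter. The legs rest on z = 0, each leg's axis is inset half a diameter from the nearest pair of seat edges (so the leg's bounding box is flush with the corner).

B is an open storage box with external size 222×239×231 mm and wall thickness 12 mm (the base is also 12 mm thick). The base covers the whole footprint; the four walls stand on the base, with the y-facing walls full-width and the x-facing walls fitting between their inner faces.

The open box is on top of the stool.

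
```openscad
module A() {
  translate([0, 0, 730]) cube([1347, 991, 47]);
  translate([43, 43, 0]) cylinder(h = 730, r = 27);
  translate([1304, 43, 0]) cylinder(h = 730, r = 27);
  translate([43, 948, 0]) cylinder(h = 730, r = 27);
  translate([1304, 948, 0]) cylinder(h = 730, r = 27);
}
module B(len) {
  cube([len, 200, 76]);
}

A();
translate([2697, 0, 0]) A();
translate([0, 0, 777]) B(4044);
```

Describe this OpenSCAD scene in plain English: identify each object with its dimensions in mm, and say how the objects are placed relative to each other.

A is a table with a 1347×991 mm rectangular top, 47 mm thick, top surface at z = 777 mm, supported by four round legs of 54 mm diameter, each leg's bounding box inset 16 mm from the nearest pair of top edges, running from the floor.

B is a rectangular beam 4044 mm long (x), 200 mm deep (y), 76 mm thick (z).

The beam spans the tops of two tables placed 1350 mm apart, resting at z = 777 mm.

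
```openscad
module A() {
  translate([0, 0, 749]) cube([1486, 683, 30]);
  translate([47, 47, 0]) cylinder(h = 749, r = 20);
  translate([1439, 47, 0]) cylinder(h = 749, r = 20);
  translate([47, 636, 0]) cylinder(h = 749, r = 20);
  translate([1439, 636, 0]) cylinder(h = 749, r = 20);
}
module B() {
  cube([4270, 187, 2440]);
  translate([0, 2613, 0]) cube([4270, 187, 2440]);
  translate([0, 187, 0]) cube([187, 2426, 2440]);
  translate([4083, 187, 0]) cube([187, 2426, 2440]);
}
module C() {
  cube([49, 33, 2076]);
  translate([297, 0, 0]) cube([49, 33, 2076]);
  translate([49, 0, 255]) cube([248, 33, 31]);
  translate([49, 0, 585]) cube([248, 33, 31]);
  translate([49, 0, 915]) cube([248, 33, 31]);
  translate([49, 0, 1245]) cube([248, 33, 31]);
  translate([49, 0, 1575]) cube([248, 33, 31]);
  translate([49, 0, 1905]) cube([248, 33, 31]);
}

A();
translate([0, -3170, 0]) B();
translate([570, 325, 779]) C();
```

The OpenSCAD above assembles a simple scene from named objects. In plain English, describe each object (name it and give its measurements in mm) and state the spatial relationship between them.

A is a rectangular dining table. The top is 1486×683×30 mm with its upper surface at z = 779 mm. It stands on four round legs of 40 mm diameter, each leg's bounding box inset 27 mm from the nearest pair of top edges, running from the floor to the underside of the top.

B is a box-shaped house frame (walls only): outside footprint 4270×2800 mm, wall height 2440 mm, wall thickness 187 mm. The two y-facing walls run the full x-width; the two x-facing walls fit between the inner faces of the y-facing walls.

C is a wooden ladder with two side rails of 49×33 mm section and 2076 mm height, set 346 mm apart overall. Between them run 6 rectangular rungs (33 mm deep, 31 mm thick), front faces flush with the rails' −y face. The bottom of the first rung is 255 mm above the floor and each subsequent rung is 330 mm higher than the one below.

The house frame is on the floor beside the table on its −y side. The ladder is on top of the table, centred.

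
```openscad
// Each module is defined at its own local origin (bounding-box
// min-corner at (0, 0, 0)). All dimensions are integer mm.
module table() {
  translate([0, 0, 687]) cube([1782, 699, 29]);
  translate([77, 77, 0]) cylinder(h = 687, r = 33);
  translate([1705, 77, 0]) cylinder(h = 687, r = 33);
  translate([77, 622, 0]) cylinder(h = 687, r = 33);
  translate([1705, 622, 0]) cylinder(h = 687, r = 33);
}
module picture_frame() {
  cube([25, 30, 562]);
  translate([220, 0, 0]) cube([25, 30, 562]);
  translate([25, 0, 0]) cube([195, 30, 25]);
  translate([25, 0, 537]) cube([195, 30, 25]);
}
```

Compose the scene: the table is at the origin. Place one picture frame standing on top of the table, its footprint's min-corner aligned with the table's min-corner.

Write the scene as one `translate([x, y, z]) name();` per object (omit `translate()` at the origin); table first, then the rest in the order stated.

table();
translate([0, 0, 716]) picture_frame();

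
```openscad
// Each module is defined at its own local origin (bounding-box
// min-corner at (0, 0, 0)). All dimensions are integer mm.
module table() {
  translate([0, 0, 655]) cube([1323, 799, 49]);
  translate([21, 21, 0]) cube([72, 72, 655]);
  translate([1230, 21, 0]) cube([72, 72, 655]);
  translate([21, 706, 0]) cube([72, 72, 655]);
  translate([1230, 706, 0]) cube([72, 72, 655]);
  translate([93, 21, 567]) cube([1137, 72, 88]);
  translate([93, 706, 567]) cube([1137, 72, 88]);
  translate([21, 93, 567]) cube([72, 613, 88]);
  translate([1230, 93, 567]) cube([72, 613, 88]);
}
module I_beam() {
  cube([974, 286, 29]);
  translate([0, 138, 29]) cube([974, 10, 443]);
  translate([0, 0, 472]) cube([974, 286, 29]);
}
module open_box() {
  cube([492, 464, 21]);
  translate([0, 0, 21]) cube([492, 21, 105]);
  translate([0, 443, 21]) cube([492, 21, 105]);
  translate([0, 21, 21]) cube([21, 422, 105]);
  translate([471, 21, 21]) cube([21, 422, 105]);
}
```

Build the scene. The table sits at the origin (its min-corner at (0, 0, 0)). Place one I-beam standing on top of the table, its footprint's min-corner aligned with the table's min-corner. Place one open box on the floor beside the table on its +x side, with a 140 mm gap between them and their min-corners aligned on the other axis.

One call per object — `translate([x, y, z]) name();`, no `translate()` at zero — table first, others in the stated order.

table();
translate([0, 0, 704]) I_beam();
translate([1463, 0, 0]) open_box();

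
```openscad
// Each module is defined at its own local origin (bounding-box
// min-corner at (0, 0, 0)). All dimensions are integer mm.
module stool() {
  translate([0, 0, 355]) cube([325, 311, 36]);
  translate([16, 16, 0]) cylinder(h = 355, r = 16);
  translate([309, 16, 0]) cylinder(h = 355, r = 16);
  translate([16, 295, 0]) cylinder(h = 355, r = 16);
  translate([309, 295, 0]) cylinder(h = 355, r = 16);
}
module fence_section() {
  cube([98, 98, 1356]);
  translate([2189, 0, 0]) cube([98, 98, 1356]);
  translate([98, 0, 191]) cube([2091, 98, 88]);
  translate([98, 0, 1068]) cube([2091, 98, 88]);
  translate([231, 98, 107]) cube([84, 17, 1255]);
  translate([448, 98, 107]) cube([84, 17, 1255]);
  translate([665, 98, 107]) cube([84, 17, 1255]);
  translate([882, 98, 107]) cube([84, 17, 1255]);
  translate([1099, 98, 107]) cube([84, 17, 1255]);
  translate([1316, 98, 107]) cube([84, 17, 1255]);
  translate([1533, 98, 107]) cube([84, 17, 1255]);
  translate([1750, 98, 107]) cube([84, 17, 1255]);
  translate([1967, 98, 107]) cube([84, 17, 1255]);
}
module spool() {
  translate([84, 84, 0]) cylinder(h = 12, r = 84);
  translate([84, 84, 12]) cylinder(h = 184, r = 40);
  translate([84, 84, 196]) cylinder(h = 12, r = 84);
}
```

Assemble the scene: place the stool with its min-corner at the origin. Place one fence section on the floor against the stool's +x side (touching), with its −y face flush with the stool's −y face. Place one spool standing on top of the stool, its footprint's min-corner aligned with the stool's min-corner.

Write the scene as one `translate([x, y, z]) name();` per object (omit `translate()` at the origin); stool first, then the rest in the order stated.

stool();
translate([325, 0, 0]) fence_section();
translate([0, 0, 391]) spool();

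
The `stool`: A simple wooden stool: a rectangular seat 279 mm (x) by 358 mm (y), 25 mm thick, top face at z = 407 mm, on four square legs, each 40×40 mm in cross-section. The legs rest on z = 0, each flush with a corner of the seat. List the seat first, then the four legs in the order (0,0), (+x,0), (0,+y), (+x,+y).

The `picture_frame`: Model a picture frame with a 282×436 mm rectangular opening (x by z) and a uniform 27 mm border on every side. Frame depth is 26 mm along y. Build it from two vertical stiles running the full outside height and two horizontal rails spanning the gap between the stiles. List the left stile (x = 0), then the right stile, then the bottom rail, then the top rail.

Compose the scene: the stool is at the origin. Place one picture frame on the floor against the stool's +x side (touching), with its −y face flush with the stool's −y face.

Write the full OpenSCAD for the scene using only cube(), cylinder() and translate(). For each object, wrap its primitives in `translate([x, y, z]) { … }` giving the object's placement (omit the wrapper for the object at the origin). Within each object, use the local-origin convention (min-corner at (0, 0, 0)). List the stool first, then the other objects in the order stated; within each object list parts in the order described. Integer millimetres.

translate([0, 0, 382]) cube([279, 358, 25]);
cube([40, 40, 382]);
translate([239, 0, 0]) cube([40, 40, 382]);
translate([0, 318, 0]) cube([40, 40, 382]);
translate([239, 318, 0]) cube([40, 40, 382]);
translate([279, 0, 0]) {
  cube([27, 26, 490]);
  translate([309, 0, 0]) cube([27, 26, 490]);
  translate([27, 0, 0]) cube([282, 26, 27]);
  translate([27, 0, 463]) cube([282, 26, 27]);
}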